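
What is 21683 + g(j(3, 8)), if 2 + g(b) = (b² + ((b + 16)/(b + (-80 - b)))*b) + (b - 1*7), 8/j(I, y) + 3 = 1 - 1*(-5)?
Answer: 975742/45 ≈ 21683.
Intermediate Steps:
j(I, y) = 8/3 (j(I, y) = 8/(-3 + (1 - 1*(-5))) = 8/(-3 + (1 + 5)) = 8/(-3 + 6) = 8/3)
g(b) = -9 + b + b² + b*(-⅕ - b/80) (g(b) = -2 + ((b² + ((b + 16)/(b + (-80 - b)))*b) + (b - 1*7)) = -2 + ((b² + ((16 + b)/(-80))*b) + (b - 7)) = -2 + ((b² + ((16 + b)*(-1/80))*b) + (-7 + b)) = -2 + ((b² + (-⅕ - b/80)*b) + (-7 + b)) = -2 + ((b² + b*(-⅕ - b/80)) + (-7 + b)) = -2 + (-7 + b + b² + b*(-⅕ - b/80)) = -9 + b + b² + b*(-⅕ - b/80))
21683 + g(j(3, 8)) = 21683 + (-9 + (⅘)*(8/3) + 79*(8/3)²/80) = 21683 + (-9 + 32/15 + (79/80)*(64/9)) = 21683 + (-9 + 32/15 + 316/45) = 21683 + 7/45 = 975742/45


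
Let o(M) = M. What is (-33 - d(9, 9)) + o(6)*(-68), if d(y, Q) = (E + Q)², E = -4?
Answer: -466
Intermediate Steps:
d(y, Q) = (-4 + Q)²
(-33 - d(9, 9)) + o(6)*(-68) = (-33 - (-4 + 9)²) + 6*(-68) = (-33 - 1*5²) - 408 = (-33 - 1*25) - 408 = (-33 - 25) - 408 = -58 - 408 = -466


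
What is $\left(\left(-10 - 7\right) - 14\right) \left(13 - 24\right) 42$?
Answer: $14322$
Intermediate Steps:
$\left(\left(-10 - 7\right) - 14\right) \left(13 - 24\right) 42 = \left(-17 - 14\right) \left(13 - 24\right) 42 = \left(-31\right) \left(-11\right) 42 = 341 \cdot 42 = 14322$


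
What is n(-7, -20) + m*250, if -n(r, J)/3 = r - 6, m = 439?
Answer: 109789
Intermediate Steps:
n(r, J) = 18 - 3*r (n(r, J) = -3*(r - 6) = -3*(-6 + r) = 18 - 3*r)
n(-7, -20) + m*250 = (18 - 3*(-7)) + 439*250 = (18 + 21) + 109750 = 39 + 109750 = 109789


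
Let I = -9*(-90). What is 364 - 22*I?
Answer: -17456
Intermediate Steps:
I = 810
364 - 22*I = 364 - 22*810 = 364 - 17820 = -17456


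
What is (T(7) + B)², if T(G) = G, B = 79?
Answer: 7396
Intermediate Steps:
(T(7) + B)² = (7 + 79)² = 86² = 7396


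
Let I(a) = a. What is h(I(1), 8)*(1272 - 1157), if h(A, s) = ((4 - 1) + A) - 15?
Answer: -1265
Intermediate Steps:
h(A, s) = -12 + A (h(A, s) = (3 + A) - 15 = -12 + A)
h(I(1), 8)*(1272 - 1157) = (-12 + 1)*(1272 - 1157) = -11*115 = -1265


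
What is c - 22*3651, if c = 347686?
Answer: 267364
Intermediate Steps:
c - 22*3651 = 347686 - 22*3651 = 347686 - 80322 = 267364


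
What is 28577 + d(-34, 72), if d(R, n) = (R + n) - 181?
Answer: 28434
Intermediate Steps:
d(R, n) = -181 + R + n
28577 + d(-34, 72) = 28577 + (-181 - 34 + 72) = 28577 - 143 = 28434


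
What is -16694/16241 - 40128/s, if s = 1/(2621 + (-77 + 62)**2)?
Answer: -1854791858102/16241 ≈ -1.1420e+8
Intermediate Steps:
s = 1/2846 (s = 1/(2621 + (-15)**2) = 1/(2621 + 225) = 1/2846 ≈ 0.00035137)
-16694/16241 - 40128/s = -16694/16241 - 40128/1/2846 = -16694*1/16241 - 40128*2846 = -16694/16241 - 114204288 = -1854791858102/16241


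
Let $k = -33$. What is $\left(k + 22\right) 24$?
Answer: $-264$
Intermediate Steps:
$\left(k + 22\right) 24 = \left(-33 + 22\right) 24 = \left(-11\right) 24 = -264$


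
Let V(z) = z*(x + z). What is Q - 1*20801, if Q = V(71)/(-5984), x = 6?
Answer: -11316241/544 ≈ -20802.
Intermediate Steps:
V(z) = z*(6 + z)
Q = -497/544 (Q = (71*(6 + 71))/(-5984) = (71*77)*(-1/5984) = 5467*(-1/5984) = -497/544 ≈ -0.91360)
Q - 1*20801 = -497/544 - 1*20801 = -497/544 - 20801 = -11316241/544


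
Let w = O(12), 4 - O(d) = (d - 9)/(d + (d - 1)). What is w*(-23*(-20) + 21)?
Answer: 42809/23 ≈ 1861.3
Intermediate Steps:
O(d) = 4 - (-9 + d)/(-1 + 2*d) (O(d) = 4 - (d - 9)/(d + (d - 1)) = 4 - (-9 + d)/(d + (-1 + d)) = 4 - (-9 + d)/(-1 + 2*d))
w = 89/23 (w = (5 + 7*12)/(-1 + 2*12) = (5 + 84)/(-1 + 24) = 89/23 ≈ 3.8696)
w*(-23*(-20) + 21) = 89*(-23*(-20) + 21)/23 = 89*(460 + 21)/23 = (89/23)*481 = 42809/23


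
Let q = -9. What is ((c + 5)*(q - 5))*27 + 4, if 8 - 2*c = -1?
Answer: -3587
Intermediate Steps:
c = 9/2 (c = 4 - 1/2*(-1) = 4 + 1/2 = 9/2 ≈ 4.5000)
((c + 5)*(q - 5))*27 + 4 = ((9/2 + 5)*(-9 - 5))*27 + 4 = ((19/2)*(-14))*27 + 4 = -133*27 + 4 = -3591 + 4 = -3587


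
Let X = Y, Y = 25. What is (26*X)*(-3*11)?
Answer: -21450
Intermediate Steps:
X = 25
(26*X)*(-3*11) = (26*25)*(-3*11) = 650*(-33) = -21450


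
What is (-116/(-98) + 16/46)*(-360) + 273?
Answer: -313689/1127 ≈ -278.34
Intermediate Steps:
(-116/(-98) + 16/46)*(-360) + 273 = (-116*(-1/98) + 16*(1/46))*(-360) + 273 = (58/49 + 8/23)*(-360) + 273 = (1726/1127)*(-360) + 273 = -621360/1127 + 273 = -313689/1127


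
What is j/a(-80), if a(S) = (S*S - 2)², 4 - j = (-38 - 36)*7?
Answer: 261/20467202 ≈ 1.2752e-5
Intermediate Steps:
j = 522 (j = 4 - (-38 - 36)*7 = 4 - (-74)*7 = 4 - 1*(-518) = 4 + 518 = 522)
a(S) = (-2 + S²)² (a(S) = (S² - 2)² = (-2 + S²)²)
j/a(-80) = 522/((-2 + (-80)²)²) = 522/((-2 + 6400)²) = 522/(6398²) = 522/40934404 = 522*(1/40934404) = 261/20467202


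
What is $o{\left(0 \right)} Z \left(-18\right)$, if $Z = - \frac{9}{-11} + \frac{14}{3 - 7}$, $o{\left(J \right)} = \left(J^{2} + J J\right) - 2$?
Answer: $- \frac{1062}{11} \approx -96.545$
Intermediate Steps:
$o{\left(J \right)} = -2 + 2 J^{2}$ ($o{\left(J \right)} = \left(J^{2} + J^{2}\right) - 2 = 2 J^{2} - 2 = -2 + 2 J^{2}$)
$Z = - \frac{59}{22}$ ($Z = \left(-9\right) \left(- \frac{1}{11}\right) + \frac{14}{3 - 7} = \frac{9}{11} + \frac{14}{-4} = \frac{9}{11} + 14 \left(- \frac{1}{4}\right) = \frac{9}{11} - \frac{7}{2} = - \frac{59}{22} \approx -2.6818$)
$o{\left(0 \right)} Z \left(-18\right) = \left(-2 + 2 \cdot 0^{2}\right) \left(- \frac{59}{22}\right) \left(-18\right) = \left(-2 + 2 \cdot 0\right) \left(- \frac{59}{22}\right) \left(-18\right) = \left(-2 + 0\right) \left(- \frac{59}{22}\right) \left(-18\right) = \left(-2\right) \left(- \frac{59}{22}\right) \left(-18\right) = \frac{59}{11} \left(-18\right) = - \frac{1062}{11}$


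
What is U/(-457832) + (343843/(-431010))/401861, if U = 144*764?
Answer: -2381950097147767/9912412446870690 ≈ -0.24030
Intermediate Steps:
U = 110016
U/(-457832) + (343843/(-431010))/401861 = 110016/(-457832) + (343843/(-431010))/401861 = 110016*(-1/457832) + (343843*(-1/431010))*(1/401861) = -13752/57229 - 343843/431010*1/401861 = -13752/57229 - 343843/173206109610 = -2381950097147767/9912412446870690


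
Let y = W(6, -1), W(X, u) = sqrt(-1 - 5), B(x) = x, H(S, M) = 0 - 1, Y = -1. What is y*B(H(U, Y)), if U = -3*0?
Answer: -I*sqrt(6) ≈ -2.4495*I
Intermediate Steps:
U = 0
H(S, M) = -1
W(X, u) = I*sqrt(6) (W(X, u) = sqrt(-6) = I*sqrt(6))
y = I*sqrt(6) ≈ 2.4495*I
y*B(H(U, Y)) = (I*sqrt(6))*(-1) = -I*sqrt(6)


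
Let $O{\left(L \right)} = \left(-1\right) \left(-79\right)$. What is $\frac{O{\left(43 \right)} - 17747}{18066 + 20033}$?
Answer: $- \frac{17668}{38099} \approx -0.46374$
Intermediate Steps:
$O{\left(L \right)} = 79$
$\frac{O{\left(43 \right)} - 17747}{18066 + 20033} = \frac{79 - 17747}{18066 + 20033} = - \frac{17668}{38099}$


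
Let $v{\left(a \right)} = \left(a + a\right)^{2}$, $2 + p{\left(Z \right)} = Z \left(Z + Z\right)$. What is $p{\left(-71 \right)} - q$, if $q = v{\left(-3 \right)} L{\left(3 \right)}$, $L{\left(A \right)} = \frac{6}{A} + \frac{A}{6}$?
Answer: $9990$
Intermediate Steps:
$p{\left(Z \right)} = -2 + 2 Z^{2}$ ($p{\left(Z \right)} = -2 + Z \left(Z + Z\right) = -2 + Z 2 Z = -2 + 2 Z^{2}$)
$L{\left(A \right)} = \frac{6}{A} + \frac{A}{6}$ ($L{\left(A \right)} = \frac{6}{A} + A \frac{1}{6} = \frac{6}{A} + \frac{A}{6}$)
$v{\left(a \right)} = 4 a^{2}$ ($v{\left(a \right)} = \left(2 a\right)^{2} = 4 a^{2}$)
$q = 90$ ($q = 4 \left(-3\right)^{2} \left(\frac{6}{3} + \frac{1}{6} \cdot 3\right) = 4 \cdot 9 \left(6 \cdot \frac{1}{3} + \frac{1}{2}\right) = 36 \left(2 + \frac{1}{2}\right) = 36 \cdot \frac{5}{2} = 90$)
$p{\left(-71 \right)} - q = \left(-2 + 2 \left(-71\right)^{2}\right) - 90 = \left(-2 + 2 \cdot 5041\right) - 90 = \left(-2 + 10082\right) - 90 = 10080 - 90 = 9990$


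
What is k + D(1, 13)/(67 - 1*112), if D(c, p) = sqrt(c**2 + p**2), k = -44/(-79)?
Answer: 44/79 - sqrt(170)/45 ≈ 0.26722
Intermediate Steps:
k = 44/79 (k = -44*(-1/79) = 44/79 ≈ 0.55696)
k + D(1, 13)/(67 - 1*112) = 44/79 + sqrt(1**2 + 13**2)/(67 - 1*112) = 44/79 + sqrt(1 + 169)/(67 - 112) = 44/79 + sqrt(170)/(-45) = 44/79 + sqrt(170)*(-1/45) = 44/79 - sqrt(170)/45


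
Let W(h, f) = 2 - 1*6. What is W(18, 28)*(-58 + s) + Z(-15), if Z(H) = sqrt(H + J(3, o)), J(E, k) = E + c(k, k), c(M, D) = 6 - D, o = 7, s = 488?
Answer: -1720 + I*sqrt(13) ≈ -1720.0 + 3.6056*I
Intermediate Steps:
W(h, f) = -4 (W(h, f) = 2 - 6 = -4)
J(E, k) = 6 + E - k (J(E, k) = E + (6 - k) = 6 + E - k)
Z(H) = sqrt(2 + H) (Z(H) = sqrt(H + (6 + 3 - 1*7)) = sqrt(H + (6 + 3 - 7)) = sqrt(H + 2) = sqrt(2 + H))
W(18, 28)*(-58 + s) + Z(-15) = -4*(-58 + 488) + sqrt(2 - 15) = -4*430 + sqrt(-13) = -1720 + I*sqrt(13)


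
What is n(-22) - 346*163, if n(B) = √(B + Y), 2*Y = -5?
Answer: -56398 + 7*I*√2/2 ≈ -56398.0 + 4.9497*I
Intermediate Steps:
Y = -5/2 (Y = (½)*(-5) = -5/2 ≈ -2.5000)
n(B) = √(-5/2 + B) (n(B) = √(B - 5/2) = √(-5/2 + B))
n(-22) - 346*163 = √(-10 + 4*(-22))/2 - 346*163 = √(-10 - 88)/2 - 56398 = √(-98)/2 - 56398 = (7*I*√2)/2 - 56398 = 7*I*√2/2 - 56398 = -56398 + 7*I*√2/2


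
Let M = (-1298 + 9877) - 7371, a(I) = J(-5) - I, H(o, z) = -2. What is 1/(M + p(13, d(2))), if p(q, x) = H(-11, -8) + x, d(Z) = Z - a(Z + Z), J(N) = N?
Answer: 1/1217 ≈ 0.00082169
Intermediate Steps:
a(I) = -5 - I
d(Z) = 5 + 3*Z (d(Z) = Z - (-5 - (Z + Z)) = Z - (-5 - 2*Z) = Z + (5 + 2*Z) = 5 + 3*Z)
p(q, x) = -2 + x
M = 1208 (M = 8579 - 7371 = 1208)
1/(M + p(13, d(2))) = 1/(1208 + (-2 + (5 + 3*2))) = 1/(1208 + (-2 + (5 + 6))) = 1/(1208 + (-2 + 11)) = 1/(1208 + 9) = 1/1217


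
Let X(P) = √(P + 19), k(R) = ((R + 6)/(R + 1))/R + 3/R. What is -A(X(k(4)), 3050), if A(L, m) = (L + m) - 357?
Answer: -5395/2 ≈ -2697.5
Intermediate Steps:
k(R) = 3/R + (6 + R)/(R*(1 + R)) (k(R) = ((6 + R)/(1 + R))/R + 3/R = (6 + R)/(R*(1 + R)) + 3/R = 3/R + (6 + R)/(R*(1 + R)))
X(P) = √(19 + P)
A(L, m) = -357 + L + m
-A(X(k(4)), 3050) = -(-357 + √(19 + (9 + 4*4)/(4*(1 + 4))) + 3050) = -(-357 + √(19 + (¼)*(9 + 16)/5) + 3050) = -(-357 + √(19 + (¼)*(⅕)*25) + 3050) = -(-357 + √(19 + 5/4) + 3050) = -(-357 + √(81/4) + 3050) = -(-357 + 9/2 + 3050) = -1*5395/2 = -5395/2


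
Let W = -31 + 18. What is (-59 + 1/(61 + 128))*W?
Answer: 144950/189 ≈ 766.93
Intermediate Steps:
W = -13
(-59 + 1/(61 + 128))*W = (-59 + 1/(61 + 128))*(-13) = (-59 + 1/189)*(-13) = -11150/189*(-13) = 144950/189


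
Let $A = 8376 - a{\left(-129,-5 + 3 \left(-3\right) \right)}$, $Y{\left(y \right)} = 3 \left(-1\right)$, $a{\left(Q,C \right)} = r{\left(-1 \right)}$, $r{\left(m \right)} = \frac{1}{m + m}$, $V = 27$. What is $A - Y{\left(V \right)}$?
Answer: $\frac{16759}{2} \approx 8379.5$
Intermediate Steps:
$r{\left(m \right)} = \frac{1}{2 m}$
$a{\left(Q,C \right)} = - \frac{1}{2}$ ($a{\left(Q,C \right)} = \frac{1}{2 \left(-1\right)} = \frac{1}{2} \left(-1\right) = - \frac{1}{2}$)
$Y{\left(y \right)} = -3$
$A = \frac{16753}{2}$ ($A = 8376 - - \frac{1}{2} = 8376 + \frac{1}{2} = \frac{16753}{2} \approx 8376.5$)
$A - Y{\left(V \right)} = \frac{16753}{2} - -3 = \frac{16753}{2} + 3 = \frac{16759}{2}$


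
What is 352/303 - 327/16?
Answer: -93449/4848 ≈ -19.276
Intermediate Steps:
352/303 - 327/16 = -93449/4848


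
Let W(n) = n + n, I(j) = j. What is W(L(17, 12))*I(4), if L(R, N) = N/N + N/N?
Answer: 16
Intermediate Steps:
L(R, N) = 2 (L(R, N) = 1 + 1 = 2)
W(n) = 2*n
W(L(17, 12))*I(4) = (2*2)*4 = 4*4 = 16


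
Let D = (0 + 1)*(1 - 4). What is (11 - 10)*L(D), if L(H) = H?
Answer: -3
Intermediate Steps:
D = -3 (D = 1*(-3) = -3)
(11 - 10)*L(D) = (11 - 10)*(-3) = 1*(-3) = -3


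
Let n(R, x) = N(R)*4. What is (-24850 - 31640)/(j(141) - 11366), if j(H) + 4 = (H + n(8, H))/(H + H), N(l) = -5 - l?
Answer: 15930180/3206251 ≈ 4.9685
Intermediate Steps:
n(R, x) = -20 - 4*R (n(R, x) = (-5 - R)*4 = -20 - 4*R)
j(H) = -4 + (-52 + H)/(2*H) (j(H) = -4 + (H + (-20 - 4*8))/(H + H) = -4 + (H + (-20 - 32))/((2*H)) = -4 + (H - 52)*(1/(2*H)) = -4 + (-52 + H)*(1/(2*H)) = -4 + (-52 + H)/(2*H))
(-24850 - 31640)/(j(141) - 11366) = (-24850 - 31640)/((-7/2 - 26/141) - 11366) = -56490/((-7/2 - 26*1/141) - 11366) = -56490/((-7/2 - 26/141) - 11366) = -56490/(-1039/282 - 11366) = -56490/(-3206251/282) = -56490*(-282/3206251) = 15930180/3206251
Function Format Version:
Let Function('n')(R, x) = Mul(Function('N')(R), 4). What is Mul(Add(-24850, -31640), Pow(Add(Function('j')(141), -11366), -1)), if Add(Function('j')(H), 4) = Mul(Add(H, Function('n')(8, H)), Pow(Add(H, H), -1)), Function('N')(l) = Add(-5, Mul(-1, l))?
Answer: Rational(15930180, 3206251) ≈ 4.9685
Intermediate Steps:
Function('n')(R, x) = Add(-20, Mul(-4, R)) (Function('n')(R, x) = Mul(Add(-5, Mul(-1, R)), 4) = Add(-20, Mul(-4, R)))
Function('j')(H) = Add(-4, Mul(Rational(1, 2), Pow(H, -1), Add(-52, H))) (Function('j')(H) = Add(-4, Mul(Add(H, Add(-20, Mul(-4, 8))), Pow(Add(H, H), -1))) = Add(-4, Mul(Add(H, Add(-20, -32)), Pow(Mul(2, H), -1))) = Add(-4, Mul(Add(H, -52), Mul(Rational(1, 2), Pow(H, -1)))) = Add(-4, Mul(Add(-52, H), Mul(Rational(1, 2), Pow(H, -1)))) = Add(-4, Mul(Rational(1, 2), Pow(H, -1), Add(-52, H))))
Mul(Add(-24850, -31640), Pow(Add(Function('j')(141), -11366), -1)) = Mul(Add(-24850, -31640), Pow(Add(Add(Rational(-7, 2), Mul(-26, Pow(141, -1))), -11366), -1)) = Mul(-56490, Pow(Add(Add(Rational(-7, 2), Mul(-26, Rational(1, 141))), -11366), -1)) = Mul(-56490, Pow(Add(Add(Rational(-7, 2), Rational(-26, 141)), -11366), -1)) = Mul(-56490, Pow(Add(Rational(-1039, 282), -11366), -1)) = Mul(-56490, Pow(Rational(-3206251, 282), -1)) = Mul(-56490, Rational(-282, 3206251)) = Rational(15930180, 3206251)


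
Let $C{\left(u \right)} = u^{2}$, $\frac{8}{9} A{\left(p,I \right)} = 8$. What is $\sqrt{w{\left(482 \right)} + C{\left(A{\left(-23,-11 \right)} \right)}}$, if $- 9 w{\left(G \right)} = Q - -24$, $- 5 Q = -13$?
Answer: $\frac{2 \sqrt{4390}}{15} \approx 8.8343$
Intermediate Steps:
$Q = \frac{13}{5}$ ($Q = \left(- \frac{1}{5}\right) \left(-13\right) = \frac{13}{5} \approx 2.6$)
$A{\left(p,I \right)} = 9$ ($A{\left(p,I \right)} = \frac{9}{8} \cdot 8 = 9$)
$w{\left(G \right)} = - \frac{133}{45}$ ($w{\left(G \right)} = - \frac{\frac{13}{5} - -24}{9} = - \frac{\frac{13}{5} + 24}{9} = \left(- \frac{1}{9}\right) \frac{133}{5} = - \frac{133}{45}$)
$\sqrt{w{\left(482 \right)} + C{\left(A{\left(-23,-11 \right)} \right)}} = \sqrt{- \frac{133}{45} + 9^{2}} = \sqrt{- \frac{133}{45} + 81} = \sqrt{\frac{3512}{45}} = \frac{2 \sqrt{4390}}{15}$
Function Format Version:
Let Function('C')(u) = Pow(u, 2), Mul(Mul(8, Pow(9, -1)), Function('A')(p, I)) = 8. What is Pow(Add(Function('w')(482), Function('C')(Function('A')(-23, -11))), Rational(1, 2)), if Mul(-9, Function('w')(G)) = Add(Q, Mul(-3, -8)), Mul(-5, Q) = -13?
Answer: Mul(Rational(2, 15), Pow(4390, Rational(1, 2))) ≈ 8.8343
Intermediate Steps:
Q = Rational(13, 5) (Q = Mul(Rational(-1, 5), -13) = Rational(13, 5) ≈ 2.6000)
Function('A')(p, I) = 9 (Function('A')(p, I) = Mul(Rational(9, 8), 8) = 9)
Function('w')(G) = Rational(-133, 45) (Function('w')(G) = Mul(Rational(-1, 9), Add(Rational(13, 5), Mul(-3, -8))) = Mul(Rational(-1, 9), Add(Rational(13, 5), 24)) = Mul(Rational(-1, 9), Rational(133, 5)) = Rational(-133, 45))
Pow(Add(Function('w')(482), Function('C')(Function('A')(-23, -11))), Rational(1, 2)) = Pow(Add(Rational(-133, 45), Pow(9, 2)), Rational(1, 2)) = Pow(Add(Rational(-133, 45), 81), Rational(1, 2)) = Pow(Rational(3512, 45), Rational(1, 2)) = Mul(Rational(2, 15), Pow(4390, Rational(1, 2)))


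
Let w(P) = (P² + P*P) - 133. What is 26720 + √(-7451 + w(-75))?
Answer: 26720 + √3666 ≈ 26781.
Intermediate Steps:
w(P) = -133 + 2*P² (w(P) = (P² + P²) - 133 = 2*P² - 133 = -133 + 2*P²)
26720 + √(-7451 + w(-75)) = 26720 + √(-7451 + (-133 + 2*(-75)²)) = 26720 + √(-7451 + (-133 + 2*5625)) = 26720 + √(-7451 + (-133 + 11250)) = 26720 + √(-7451 + 11117) = 26720 + √3666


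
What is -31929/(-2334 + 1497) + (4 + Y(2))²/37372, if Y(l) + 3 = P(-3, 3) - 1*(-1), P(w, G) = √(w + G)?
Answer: 99437828/2606697 ≈ 38.147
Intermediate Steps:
P(w, G) = √(G + w)
Y(l) = -2 (Y(l) = -3 + (√(3 - 3) - 1*(-1)) = -3 + (√0 + 1) = -3 + (0 + 1) = -3 + 1 = -2)
-31929/(-2334 + 1497) + (4 + Y(2))²/37372 = -31929/(-2334 + 1497) + (4 - 2)²/37372 = -31929/(-837) + 2²*(1/37372) = -31929*(-1/837) + 4*(1/37372) = 10643/279 + 1/9343 = 99437828/2606697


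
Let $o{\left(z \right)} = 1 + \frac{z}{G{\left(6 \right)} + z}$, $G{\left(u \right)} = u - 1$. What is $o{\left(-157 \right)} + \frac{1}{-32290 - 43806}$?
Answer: $\frac{2939189}{1445824} \approx 2.0329$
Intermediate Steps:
$G{\left(u \right)} = -1 + u$
$o{\left(z \right)} = 1 + \frac{z}{5 + z}$ ($o{\left(z \right)} = 1 + \frac{z}{\left(-1 + 6\right) + z} = 1 + \frac{z}{5 + z}$)
$o{\left(-157 \right)} + \frac{1}{-32290 - 43806} = \frac{5 + 2 \left(-157\right)}{5 - 157} + \frac{1}{-32290 - 43806} = \frac{5 - 314}{-152} + \frac{1}{-76096} = \left(- \frac{1}{152}\right) \left(-309\right) - \frac{1}{76096} = \frac{309}{152} - \frac{1}{76096} = \frac{2939189}{1445824}$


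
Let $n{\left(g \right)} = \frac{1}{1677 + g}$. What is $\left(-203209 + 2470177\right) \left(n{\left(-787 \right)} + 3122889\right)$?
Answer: $\frac{3150372797729124}{445} \approx 7.0795 \cdot 10^{12}$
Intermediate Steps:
$\left(-203209 + 2470177\right) \left(n{\left(-787 \right)} + 3122889\right) = \left(-203209 + 2470177\right) \left(\frac{1}{1677 - 787} + 3122889\right) = 2266968 \left(\frac{1}{890} + 3122889\right) = 2266968 \cdot \frac{2779371211}{890} = \frac{3150372797729124}{445}$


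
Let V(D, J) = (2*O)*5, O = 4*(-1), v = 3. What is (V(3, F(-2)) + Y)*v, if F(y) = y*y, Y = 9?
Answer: -93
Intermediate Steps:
O = -4
F(y) = y²
V(D, J) = -40 (V(D, J) = (2*(-4))*5 = -8*5 = -40)
(V(3, F(-2)) + Y)*v = (-40 + 9)*3 = -31*3 = -93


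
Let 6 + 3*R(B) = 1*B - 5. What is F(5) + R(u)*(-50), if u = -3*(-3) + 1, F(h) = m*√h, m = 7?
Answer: 50/3 + 7*√5 ≈ 32.319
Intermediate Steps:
F(h) = 7*√h
u = 10 (u = 9 + 1 = 10)
R(B) = -11/3 + B/3 (R(B) = -2 + (1*B - 5)/3 = -2 + (B - 5)/3 = -2 + (-5 + B)/3 = -2 + (-5/3 + B/3) = -11/3 + B/3)
F(5) + R(u)*(-50) = 7*√5 + (-11/3 + (⅓)*10)*(-50) = 7*√5 + (-11/3 + 10/3)*(-50) = 7*√5 - ⅓*(-50) = 7*√5 + 50/3 = 50/3 + 7*√5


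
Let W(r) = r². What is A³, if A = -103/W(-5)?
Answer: -1092727/15625 ≈ -69.935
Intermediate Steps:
A = -103/25 (A = -103/((-5)²) = -103/25 ≈ -4.1200)
A³ = (-103/25)³ = -1092727/15625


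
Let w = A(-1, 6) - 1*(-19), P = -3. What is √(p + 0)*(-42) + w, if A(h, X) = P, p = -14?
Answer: 16 - 42*I*√14 ≈ 16.0 - 157.15*I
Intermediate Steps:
A(h, X) = -3
w = 16 (w = -3 - 1*(-19) = -3 + 19 = 16)
√(p + 0)*(-42) + w = √(-14 + 0)*(-42) + 16 = √(-14)*(-42) + 16 = (I*√14)*(-42) + 16 = -42*I*√14 + 16 = 16 - 42*I*√14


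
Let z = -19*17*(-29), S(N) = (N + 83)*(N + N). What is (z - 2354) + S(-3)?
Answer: 6533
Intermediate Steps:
S(N) = 2*N*(83 + N) (S(N) = (83 + N)*(2*N) = 2*N*(83 + N))
z = 9367 (z = -323*(-29) = 9367)
(z - 2354) + S(-3) = (9367 - 2354) + 2*(-3)*(83 - 3) = 7013 + 2*(-3)*80 = 7013 - 480 = 6533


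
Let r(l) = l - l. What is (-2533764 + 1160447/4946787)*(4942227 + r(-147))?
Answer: -20648607364906417789/1648929 ≈ -1.2522e+13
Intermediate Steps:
r(l) = 0
(-2533764 + 1160447/4946787)*(4942227 + r(-147)) = (-2533764 + 1160447/4946787)*(4942227 + 0) = (-2533764 + 1160447*(1/4946787))*4942227 = (-2533764 + 1160447/4946787)*4942227 = -12533989655821/4946787*4942227 = -20648607364906417789/1648929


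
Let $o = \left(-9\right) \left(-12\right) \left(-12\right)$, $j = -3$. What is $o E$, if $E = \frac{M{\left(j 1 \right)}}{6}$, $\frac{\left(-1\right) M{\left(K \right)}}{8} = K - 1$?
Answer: $-6912$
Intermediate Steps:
$o = -1296$ ($o = 108 \left(-12\right) = -1296$)
$M{\left(K \right)} = 8 - 8 K$ ($M{\left(K \right)} = - 8 \left(K - 1\right) = - 8 \left(-1 + K\right) = 8 - 8 K$)
$E = \frac{16}{3}$ ($E = \frac{8 - 8 \left(\left(-3\right) 1\right)}{6} = \left(8 - -24\right) \frac{1}{6} = \left(8 + 24\right) \frac{1}{6} = 32 \cdot \frac{1}{6} = \frac{16}{3} \approx 5.3333$)
$o E = \left(-1296\right) \frac{16}{3} = -6912$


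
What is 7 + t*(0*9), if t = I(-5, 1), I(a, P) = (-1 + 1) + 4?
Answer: 7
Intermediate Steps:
I(a, P) = 4 (I(a, P) = 0 + 4 = 4)
t = 4
7 + t*(0*9) = 7 + 4*(0*9) = 7 + 4*0 = 7 + 0 = 7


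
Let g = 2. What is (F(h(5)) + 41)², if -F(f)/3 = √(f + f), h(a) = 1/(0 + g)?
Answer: 1444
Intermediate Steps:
h(a) = ½ (h(a) = 1/(0 + 2) = 1/2 = ½)
F(f) = -3*√2*√f (F(f) = -3*√(f + f) = -3*√2*√f)
(F(h(5)) + 41)² = (-3*√2*√(½) + 41)² = (-3*√2*√2/2 + 41)² = (-3 + 41)² = 38² = 1444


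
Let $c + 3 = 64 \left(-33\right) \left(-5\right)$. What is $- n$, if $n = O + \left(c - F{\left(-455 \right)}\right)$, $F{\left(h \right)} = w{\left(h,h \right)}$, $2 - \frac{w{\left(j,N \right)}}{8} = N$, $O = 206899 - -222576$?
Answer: $-436376$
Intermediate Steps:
$O = 429475$ ($O = 206899 + 222576 = 429475$)
$c = 10557$ ($c = -3 + 64 \left(-33\right) \left(-5\right) = -3 - -10560 = -3 + 10560 = 10557$)
$w{\left(j,N \right)} = 16 - 8 N$
$F{\left(h \right)} = 16 - 8 h$
$n = 436376$ ($n = 429475 + \left(10557 - \left(16 - -3640\right)\right) = 429475 + \left(10557 - \left(16 + 3640\right)\right) = 429475 + \left(10557 - 3656\right) = 429475 + 6901 = 436376$)
$- n = \left(-1\right) 436376 = -436376$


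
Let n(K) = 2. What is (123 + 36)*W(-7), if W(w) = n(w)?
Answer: 318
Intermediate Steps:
W(w) = 2
(123 + 36)*W(-7) = (123 + 36)*2 = 159*2 = 318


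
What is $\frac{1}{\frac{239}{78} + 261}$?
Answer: $\frac{78}{20597} \approx 0.003787$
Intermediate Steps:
$\frac{1}{\frac{239}{78} + 261} = \frac{1}{\frac{20597}{78}} = \frac{78}{20597}$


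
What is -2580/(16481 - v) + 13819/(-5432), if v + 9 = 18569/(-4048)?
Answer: -979426798771/362695123448 ≈ -2.7004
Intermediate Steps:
v = -55001/4048 (v = -9 + 18569/(-4048) = -9 + 18569*(-1/4048) = -9 - 18569/4048 = -55001/4048 ≈ -13.587)
-2580/(16481 - v) + 13819/(-5432) = -2580/(16481 - 1*(-55001/4048)) + 13819/(-5432) = -2580/(16481 + 55001/4048) + 13819*(-1/5432) = -2580/66770089/4048 - 13819/5432 = -2580*4048/66770089 - 13819/5432 = -10443840/66770089 - 13819/5432 = -979426798771/362695123448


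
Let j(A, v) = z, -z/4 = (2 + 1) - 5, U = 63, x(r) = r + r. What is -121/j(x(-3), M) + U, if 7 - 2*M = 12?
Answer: 383/8 ≈ 47.875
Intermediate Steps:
x(r) = 2*r
M = -5/2 (M = 7/2 - ½*12 = 7/2 - 6 = -5/2 ≈ -2.5000)
z = 8 (z = -4*((2 + 1) - 5) = -4*(3 - 5) = -4*(-2) = 8)
j(A, v) = 8
-121/j(x(-3), M) + U = -121/8 + 63 = 383/8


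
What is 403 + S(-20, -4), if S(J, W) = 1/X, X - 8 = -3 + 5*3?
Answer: 8061/20 ≈ 403.05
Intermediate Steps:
X = 20 (X = 8 + (-3 + 5*3) = 8 + (-3 + 15) = 8 + 12 = 20)
S(J, W) = 1/20
403 + S(-20, -4) = 403 + 1/20 = 8061/20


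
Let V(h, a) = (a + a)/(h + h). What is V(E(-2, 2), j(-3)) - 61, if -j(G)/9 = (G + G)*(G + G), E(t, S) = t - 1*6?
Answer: -41/2 ≈ -20.500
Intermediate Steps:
E(t, S) = -6 + t (E(t, S) = t - 6 = -6 + t)
j(G) = -36*G**2 (j(G) = -9*(G + G)*(G + G) = -9*2*G*2*G = -36*G**2)
V(h, a) = a/h (V(h, a) = (2*a)/((2*h)) = (2*a)*(1/(2*h)) = a/h)
V(E(-2, 2), j(-3)) - 61 = (-36*(-3)**2)/(-6 - 2) - 61 = -36*9/(-8) - 61 = -324*(-1/8) - 61 = 81/2 - 61 = -41/2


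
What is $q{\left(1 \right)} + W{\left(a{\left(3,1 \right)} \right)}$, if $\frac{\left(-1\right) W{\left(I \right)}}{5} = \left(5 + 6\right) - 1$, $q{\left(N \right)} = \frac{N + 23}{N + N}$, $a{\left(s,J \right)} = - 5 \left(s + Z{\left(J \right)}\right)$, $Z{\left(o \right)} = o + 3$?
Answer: $-38$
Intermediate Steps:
$Z{\left(o \right)} = 3 + o$
$a{\left(s,J \right)} = -15 - 5 J - 5 s$ ($a{\left(s,J \right)} = - 5 \left(s + \left(3 + J\right)\right) = - 5 \left(3 + J + s\right) = -15 - 5 J - 5 s$)
$q{\left(N \right)} = \frac{23 + N}{2 N}$
$W{\left(I \right)} = -50$ ($W{\left(I \right)} = - 5 \left(\left(5 + 6\right) - 1\right) = - 5 \left(11 - 1\right) = \left(-5\right) 10 = -50$)
$q{\left(1 \right)} + W{\left(a{\left(3,1 \right)} \right)} = \frac{23 + 1}{2 \cdot 1} - 50 = \frac{1}{2} \cdot 1 \cdot 24 - 50 = 12 - 50 = -38$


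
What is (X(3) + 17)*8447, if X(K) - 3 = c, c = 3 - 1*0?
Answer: 194281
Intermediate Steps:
c = 3 (c = 3 + 0 = 3)
X(K) = 6 (X(K) = 3 + 3 = 6)
(X(3) + 17)*8447 = (6 + 17)*8447 = 23*8447 = 194281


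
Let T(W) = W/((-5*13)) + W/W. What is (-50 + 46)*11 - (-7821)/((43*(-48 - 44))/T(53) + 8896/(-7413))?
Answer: -2349230279/52952377 ≈ -44.365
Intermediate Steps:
T(W) = 1 - W/65 (T(W) = W/(-65) + 1 = W*(-1/65) + 1 = -W/65 + 1 = 1 - W/65)
(-50 + 46)*11 - (-7821)/((43*(-48 - 44))/T(53) + 8896/(-7413)) = (-50 + 46)*11 - (-7821)/((43*(-48 - 44))/(1 - 1/65*53) + 8896/(-7413)) = -4*11 - (-7821)/((43*(-92))/(1 - 53/65) + 8896*(-1/7413)) = -44 - (-7821)/(-3956/12/65 - 8896/7413) = -44 - (-7821)/(-3956*65/12 - 8896/7413) = -44 - (-7821)/(-64285/3 - 8896/7413) = -44 - (-7821)/(-52952377/2471) = -44 - (-7821)*(-2471)/52952377 = -44 - 1*19325691/52952377 = -44 - 19325691/52952377 = -2349230279/52952377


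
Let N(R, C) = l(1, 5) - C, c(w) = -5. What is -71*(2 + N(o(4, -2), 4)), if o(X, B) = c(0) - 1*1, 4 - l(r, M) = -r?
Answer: -213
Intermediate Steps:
l(r, M) = 4 + r (l(r, M) = 4 - (-1)*r = 4 + r)
o(X, B) = -6 (o(X, B) = -5 - 1*1 = -5 - 1 = -6)
N(R, C) = 5 - C (N(R, C) = (4 + 1) - C = 5 - C)
-71*(2 + N(o(4, -2), 4)) = -71*(2 + (5 - 1*4)) = -71*(2 + (5 - 4)) = -71*(2 + 1) = -71*3 = -213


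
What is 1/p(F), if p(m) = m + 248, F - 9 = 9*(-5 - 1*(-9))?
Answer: 1/293 ≈ 0.0034130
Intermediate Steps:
F = 45 (F = 9 + 9*(-5 - 1*(-9)) = 9 + 9*(-5 + 9) = 9 + 9*4 = 9 + 36 = 45)
p(m) = 248 + m
1/p(F) = 1/(248 + 45) = 1/293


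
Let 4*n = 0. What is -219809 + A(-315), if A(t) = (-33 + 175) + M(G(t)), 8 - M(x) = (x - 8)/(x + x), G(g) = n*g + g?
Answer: -138385493/630 ≈ -2.1966e+5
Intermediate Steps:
n = 0 (n = (1/4)*0 = 0)
G(g) = g (G(g) = 0*g + g = 0 + g = g)
M(x) = 8 - (-8 + x)/(2*x) (M(x) = 8 - (x - 8)/(x + x) = 8 - (-8 + x)/(2*x))
A(t) = 299/2 + 4/t (A(t) = (-33 + 175) + (15/2 + 4/t) = 142 + (15/2 + 4/t) = 299/2 + 4/t)
-219809 + A(-315) = -219809 + (299/2 + 4/(-315)) = -219809 + (299/2 + 4*(-1/315)) = -219809 + (299/2 - 4/315) = -219809 + 94177/630 = -138385493/630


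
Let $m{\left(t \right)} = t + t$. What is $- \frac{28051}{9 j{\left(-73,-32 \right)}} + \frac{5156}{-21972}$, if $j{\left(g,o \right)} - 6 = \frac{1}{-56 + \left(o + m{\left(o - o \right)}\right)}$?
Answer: $- \frac{4521839437}{8684433} \approx -520.68$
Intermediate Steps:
$m{\left(t \right)} = 2 t$
$j{\left(g,o \right)} = 6 + \frac{1}{-56 + o}$ ($j{\left(g,o \right)} = 6 + \frac{1}{-56 + \left(o + 2 \left(o - o\right)\right)} = 6 + \frac{1}{-56 + \left(o + 2 \cdot 0\right)} = 6 + \frac{1}{-56 + \left(o + 0\right)} = 6 + \frac{1}{-56 + o}$)
$- \frac{28051}{9 j{\left(-73,-32 \right)}} + \frac{5156}{-21972} = - \frac{28051}{9 \frac{-335 + 6 \left(-32\right)}{-56 - 32}} + \frac{5156}{-21972} = - \frac{28051}{9 \frac{-335 - 192}{-88}} + 5156 \left(- \frac{1}{21972}\right) = - \frac{28051}{9 \left(\left(- \frac{1}{88}\right) \left(-527\right)\right)} - \frac{1289}{5493} = - \frac{28051}{9 \cdot \frac{527}{88}} - \frac{1289}{5493} = - \frac{28051}{\frac{4743}{88}} - \frac{1289}{5493} = \left(-28051\right) \frac{88}{4743} - \frac{1289}{5493} = - \frac{2468488}{4743} - \frac{1289}{5493} = - \frac{4521839437}{8684433}$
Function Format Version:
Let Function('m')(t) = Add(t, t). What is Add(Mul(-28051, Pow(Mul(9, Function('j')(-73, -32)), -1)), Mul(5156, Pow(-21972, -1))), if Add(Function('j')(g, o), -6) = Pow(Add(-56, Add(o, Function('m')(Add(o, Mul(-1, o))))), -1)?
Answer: Rational(-4521839437, 8684433) ≈ -520.68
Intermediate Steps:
Function('m')(t) = Mul(2, t)
Function('j')(g, o) = Add(6, Pow(Add(-56, o), -1)) (Function('j')(g, o) = Add(6, Pow(Add(-56, Add(o, Mul(2, Add(o, Mul(-1, o))))), -1)) = Add(6, Pow(Add(-56, Add(o, Mul(2, 0))), -1)) = Add(6, Pow(Add(-56, Add(o, 0)), -1)) = Add(6, Pow(Add(-56, o), -1)))
Add(Mul(-28051, Pow(Mul(9, Function('j')(-73, -32)), -1)), Mul(5156, Pow(-21972, -1))) = Add(Mul(-28051, Pow(Mul(9, Mul(Pow(Add(-56, -32), -1), Add(-335, Mul(6, -32)))), -1)), Mul(5156, Pow(-21972, -1))) = Add(Mul(-28051, Pow(Mul(9, Mul(Pow(-88, -1), Add(-335, -192))), -1)), Mul(5156, Rational(-1, 21972))) = Add(Mul(-28051, Pow(Mul(9, Mul(Rational(-1, 88), -527)), -1)), Rational(-1289, 5493)) = Add(Mul(-28051, Pow(Mul(9, Rational(527, 88)), -1)), Rational(-1289, 5493)) = Add(Mul(-28051, Pow(Rational(4743, 88), -1)), Rational(-1289, 5493)) = Add(Mul(-28051, Rational(88, 4743)), Rational(-1289, 5493)) = Add(Rational(-2468488, 4743), Rational(-1289, 5493)) = Rational(-4521839437, 8684433)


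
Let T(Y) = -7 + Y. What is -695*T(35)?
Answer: -19460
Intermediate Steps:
-695*T(35) = -695*(-7 + 35) = -695*28 = -19460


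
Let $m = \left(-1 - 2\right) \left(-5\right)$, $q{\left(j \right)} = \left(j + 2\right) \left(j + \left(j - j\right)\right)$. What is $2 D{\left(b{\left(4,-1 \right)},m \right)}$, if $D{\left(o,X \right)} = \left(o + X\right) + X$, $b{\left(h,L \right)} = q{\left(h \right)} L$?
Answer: $12$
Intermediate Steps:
$q{\left(j \right)} = j \left(2 + j\right)$ ($q{\left(j \right)} = \left(2 + j\right) \left(j + 0\right) = \left(2 + j\right) j = j \left(2 + j\right)$)
$b{\left(h,L \right)} = L h \left(2 + h\right)$ ($b{\left(h,L \right)} = h \left(2 + h\right) L = L h \left(2 + h\right)$)
$m = 15$ ($m = \left(-3\right) \left(-5\right) = 15$)
$D{\left(o,X \right)} = o + 2 X$ ($D{\left(o,X \right)} = \left(X + o\right) + X = o + 2 X$)
$2 D{\left(b{\left(4,-1 \right)},m \right)} = 2 \left(\left(-1\right) 4 \left(2 + 4\right) + 2 \cdot 15\right) = 2 \left(\left(-1\right) 4 \cdot 6 + 30\right) = 2 \left(-24 + 30\right) = 2 \cdot 6 = 12$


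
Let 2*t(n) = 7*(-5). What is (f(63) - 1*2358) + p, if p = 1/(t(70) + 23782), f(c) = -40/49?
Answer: -5493496780/2328921 ≈ -2358.8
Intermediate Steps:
t(n) = -35/2 (t(n) = (7*(-5))/2 = (½)*(-35) = -35/2)
f(c) = -40/49 (f(c) = -40*1/49 = -40/49)
p = 2/47529 (p = 1/(-35/2 + 23782) = 1/(47529/2) = 2/47529 ≈ 4.2080e-5)
(f(63) - 1*2358) + p = (-40/49 - 1*2358) + 2/47529 = (-40/49 - 2358) + 2/47529 = -115582/49 + 2/47529 = -5493496780/2328921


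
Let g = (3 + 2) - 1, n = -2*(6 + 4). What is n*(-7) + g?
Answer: 144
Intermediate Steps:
n = -20 (n = -2*10 = -20)
g = 4 (g = 5 - 1 = 4)
n*(-7) + g = -20*(-7) + 4 = 140 + 4 = 144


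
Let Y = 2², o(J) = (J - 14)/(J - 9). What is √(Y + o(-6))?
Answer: 4*√3/3 ≈ 2.3094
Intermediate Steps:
o(J) = (-14 + J)/(-9 + J)
Y = 4
√(Y + o(-6)) = √(4 + (-14 - 6)/(-9 - 6)) = √(4 - 20/(-15)) = √(4 - 1/15*(-20)) = √(4 + 4/3) = √(16/3) = 4*√3/3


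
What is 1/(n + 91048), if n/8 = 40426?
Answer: 1/414456 ≈ 2.4128e-6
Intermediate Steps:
n = 323408 (n = 8*40426 = 323408)
1/(n + 91048) = 1/(323408 + 91048) = 1/414456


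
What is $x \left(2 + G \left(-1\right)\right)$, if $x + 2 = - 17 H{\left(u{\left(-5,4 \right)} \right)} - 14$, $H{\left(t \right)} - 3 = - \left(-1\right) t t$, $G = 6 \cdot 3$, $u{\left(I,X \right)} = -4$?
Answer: $5424$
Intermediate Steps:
$G = 18$
$H{\left(t \right)} = 3 + t^{2}$ ($H{\left(t \right)} = 3 + - \left(-1\right) t t = 3 + t t = 3 + t^{2}$)
$x = -339$ ($x = -2 - \left(14 + 17 \left(3 + \left(-4\right)^{2}\right)\right) = -2 - \left(14 + 17 \left(3 + 16\right)\right) = -2 - 337 = -339$)
$x \left(2 + G \left(-1\right)\right) = - 339 \left(2 + 18 \left(-1\right)\right) = - 339 \left(2 - 18\right) = \left(-339\right) \left(-16\right) = 5424$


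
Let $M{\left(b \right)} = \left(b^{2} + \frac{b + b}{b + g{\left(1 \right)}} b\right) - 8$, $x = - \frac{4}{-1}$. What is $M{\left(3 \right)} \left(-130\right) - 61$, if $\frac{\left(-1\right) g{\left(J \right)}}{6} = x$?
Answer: $- \frac{557}{7} \approx -79.571$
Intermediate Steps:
$x = 4$ ($x = \left(-4\right) \left(-1\right) = 4$)
$g{\left(J \right)} = -24$ ($g{\left(J \right)} = \left(-6\right) 4 = -24$)
$M{\left(b \right)} = -8 + b^{2} + \frac{2 b^{2}}{-24 + b}$ ($M{\left(b \right)} = \left(b^{2} + \frac{b + b}{b - 24} b\right) - 8 = \left(b^{2} + \frac{2 b}{-24 + b} b\right) - 8 = \left(b^{2} + \frac{2 b^{2}}{-24 + b}\right) - 8 = -8 + b^{2} + \frac{2 b^{2}}{-24 + b}$)
$M{\left(3 \right)} \left(-130\right) - 61 = \frac{192 + 3^{3} - 22 \cdot 3^{2} - 24}{-24 + 3} \left(-130\right) - 61 = \frac{192 + 27 - 198 - 24}{-21} \left(-130\right) - 61 = - \frac{192 + 27 - 198 - 24}{21} \left(-130\right) - 61 = \left(- \frac{1}{21}\right) \left(-3\right) \left(-130\right) - 61 = \frac{1}{7} \left(-130\right) - 61 = - \frac{130}{7} - 61 = - \frac{557}{7}$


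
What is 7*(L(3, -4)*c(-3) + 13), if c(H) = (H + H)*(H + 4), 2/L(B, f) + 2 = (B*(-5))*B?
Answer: 4361/47 ≈ 92.787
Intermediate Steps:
L(B, f) = 2/(-2 - 5*B²) (L(B, f) = 2/(-2 + (B*(-5))*B) = 2/(-2 + (-5*B)*B) = 2/(-2 - 5*B²))
c(H) = 2*H*(4 + H) (c(H) = (2*H)*(4 + H) = 2*H*(4 + H))
7*(L(3, -4)*c(-3) + 13) = 7*((-2/(2 + 5*3²))*(2*(-3)*(4 - 3)) + 13) = 7*((-2/(2 + 5*9))*(2*(-3)*1) + 13) = 7*(-2/(2 + 45)*(-6) + 13) = 7*(-2/47*(-6) + 13) = 7*(12/47 + 13) = 7*(623/47) = 4361/47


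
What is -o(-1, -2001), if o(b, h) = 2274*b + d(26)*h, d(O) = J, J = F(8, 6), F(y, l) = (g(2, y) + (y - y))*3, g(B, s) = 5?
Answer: 32289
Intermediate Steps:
F(y, l) = 15 (F(y, l) = (5 + (y - y))*3 = (5 + 0)*3 = 5*3 = 15)
J = 15
d(O) = 15
o(b, h) = 15*h + 2274*b (o(b, h) = 2274*b + 15*h = 15*h + 2274*b)
-o(-1, -2001) = -(15*(-2001) + 2274*(-1)) = -(-30015 - 2274) = -1*(-32289) = 32289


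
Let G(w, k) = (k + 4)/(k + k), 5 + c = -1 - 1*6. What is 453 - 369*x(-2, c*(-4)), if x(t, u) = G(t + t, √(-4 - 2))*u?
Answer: -8403 + 5904*I*√6 ≈ -8403.0 + 14462.0*I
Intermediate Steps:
c = -12 (c = -5 + (-1 - 1*6) = -5 + (-1 - 6) = -5 - 7 = -12)
G(w, k) = (4 + k)/(2*k) (G(w, k) = (4 + k)/((2*k)) = (4 + k)*(1/(2*k)) = (4 + k)/(2*k))
x(t, u) = -I*u*√6*(4 + I*√6)/12 (x(t, u) = ((4 + √(-4 - 2))/(2*(√(-4 - 2))))*u = ((4 + √(-6))/(2*(√(-6))))*u = ((4 + I*√6)/(2*((I*√6))))*u = ((-I*√6/6)*(4 + I*√6)/2)*u = (-I*√6*(4 + I*√6)/12)*u = -I*u*√6*(4 + I*√6)/12)
453 - 369*x(-2, c*(-4)) = 453 - 123*(-12*(-4))*(3 - 2*I*√6)/2 = 453 - 123*48*(3 - 2*I*√6)/2 = 453 - 369*(24 - 16*I*√6) = 453 + (-8856 + 5904*I*√6) = -8403 + 5904*I*√6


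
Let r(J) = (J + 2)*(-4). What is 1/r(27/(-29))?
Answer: -29/124 ≈ -0.23387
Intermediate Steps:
r(J) = -8 - 4*J (r(J) = (2 + J)*(-4) = -8 - 4*J)
1/r(27/(-29)) = 1/(-8 - 108/(-29)) = 1/(-8 - 108*(-1)/29) = 1/(-8 - 4*(-27/29)) = 1/(-8 + 108/29) = 1/(-124/29) = -29/124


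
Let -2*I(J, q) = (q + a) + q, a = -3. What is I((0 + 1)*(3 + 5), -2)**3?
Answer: 343/8 ≈ 42.875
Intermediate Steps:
I(J, q) = 3/2 - q (I(J, q) = -((q - 3) + q)/2 = -((-3 + q) + q)/2 = -(-3 + 2*q)/2 = 3/2 - q)
I((0 + 1)*(3 + 5), -2)**3 = (3/2 - 1*(-2))**3 = (3/2 + 2)**3 = (7/2)**3 = 343/8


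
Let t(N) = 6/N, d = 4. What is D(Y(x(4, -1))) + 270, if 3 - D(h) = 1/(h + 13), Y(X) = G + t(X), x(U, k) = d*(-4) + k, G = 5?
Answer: 81883/300 ≈ 272.94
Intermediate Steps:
x(U, k) = -16 + k (x(U, k) = 4*(-4) + k = -16 + k)
Y(X) = 5 + 6/X
D(h) = 3 - 1/(13 + h) (D(h) = 3 - 1/(h + 13) = 3 - 1/(13 + h))
D(Y(x(4, -1))) + 270 = (38 + 3*(5 + 6/(-16 - 1)))/(13 + (5 + 6/(-16 - 1))) + 270 = (38 + 3*(5 + 6/(-17)))/(13 + (5 + 6/(-17))) + 270 = (38 + 3*(5 + 6*(-1/17)))/(13 + (5 + 6*(-1/17))) + 270 = (38 + 3*(5 - 6/17))/(13 + (5 - 6/17)) + 270 = (38 + 3*(79/17))/(13 + 79/17) + 270 = (38 + 237/17)/(300/17) + 270 = (17/300)*(883/17) + 270 = 883/300 + 270 = 81883/300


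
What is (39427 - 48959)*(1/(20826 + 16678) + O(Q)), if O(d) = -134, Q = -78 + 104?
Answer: 11975849905/9376 ≈ 1.2773e+6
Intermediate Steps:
Q = 26
(39427 - 48959)*(1/(20826 + 16678) + O(Q)) = (39427 - 48959)*(1/(20826 + 16678) - 134) = -9532*(1/37504 - 134) = -9532*(-5025535/37504) = 11975849905/9376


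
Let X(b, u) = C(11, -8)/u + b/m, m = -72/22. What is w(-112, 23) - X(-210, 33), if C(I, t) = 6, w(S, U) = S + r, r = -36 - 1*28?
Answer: -15863/66 ≈ -240.35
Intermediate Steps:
m = -36/11 (m = -72*1/22 = -36/11 ≈ -3.2727)
r = -64 (r = -36 - 28 = -64)
w(S, U) = -64 + S (w(S, U) = S - 64 = -64 + S)
X(b, u) = 6/u - 11*b/36 (X(b, u) = 6/u + b/(-36/11) = 6/u + b*(-11/36) = 6/u - 11*b/36)
w(-112, 23) - X(-210, 33) = (-64 - 112) - (6/33 - 11/36*(-210)) = -176 - (6*(1/33) + 385/6) = -176 - (2/11 + 385/6) = -176 - 1*4247/66 = -176 - 4247/66 = -15863/66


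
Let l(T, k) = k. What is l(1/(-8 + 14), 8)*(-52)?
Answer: -416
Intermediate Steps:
l(1/(-8 + 14), 8)*(-52) = 8*(-52) = -416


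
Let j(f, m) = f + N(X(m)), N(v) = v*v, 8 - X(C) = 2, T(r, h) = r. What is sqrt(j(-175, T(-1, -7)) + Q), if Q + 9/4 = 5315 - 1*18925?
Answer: I*sqrt(55005)/2 ≈ 117.27*I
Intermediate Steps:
X(C) = 6 (X(C) = 8 - 1*2 = 8 - 2 = 6)
Q = -54449/4 (Q = -9/4 + (5315 - 1*18925) = -9/4 + (5315 - 18925) = -9/4 - 13610 = -54449/4 ≈ -13612.)
N(v) = v**2
j(f, m) = 36 + f (j(f, m) = f + 6**2 = f + 36 = 36 + f)
sqrt(j(-175, T(-1, -7)) + Q) = sqrt((36 - 175) - 54449/4) = sqrt(-139 - 54449/4) = sqrt(-55005/4) = I*sqrt(55005)/2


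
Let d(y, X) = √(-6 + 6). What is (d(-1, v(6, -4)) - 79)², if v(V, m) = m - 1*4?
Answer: 6241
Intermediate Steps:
v(V, m) = -4 + m (v(V, m) = m - 4 = -4 + m)
d(y, X) = 0 (d(y, X) = √0 = 0)
(d(-1, v(6, -4)) - 79)² = (0 - 79)² = (-79)² = 6241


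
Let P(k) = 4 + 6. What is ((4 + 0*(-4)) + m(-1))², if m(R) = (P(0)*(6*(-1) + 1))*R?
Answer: 2916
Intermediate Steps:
P(k) = 10
m(R) = -50*R (m(R) = (10*(6*(-1) + 1))*R = (10*(-6 + 1))*R = (10*(-5))*R = -50*R)
((4 + 0*(-4)) + m(-1))² = ((4 + 0*(-4)) - 50*(-1))² = ((4 + 0) + 50)² = (4 + 50)² = 54² = 2916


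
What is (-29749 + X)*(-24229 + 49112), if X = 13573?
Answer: -402507408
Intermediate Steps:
(-29749 + X)*(-24229 + 49112) = (-29749 + 13573)*(-24229 + 49112) = -16176*24883 = -402507408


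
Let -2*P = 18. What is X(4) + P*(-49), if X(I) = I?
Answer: 445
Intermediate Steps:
P = -9 (P = -½*18 = -9)
X(4) + P*(-49) = 4 - 9*(-49) = 4 + 441 = 445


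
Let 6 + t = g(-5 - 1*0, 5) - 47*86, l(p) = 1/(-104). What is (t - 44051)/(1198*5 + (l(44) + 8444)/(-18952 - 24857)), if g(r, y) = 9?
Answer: -14606972016/1819358431 ≈ -8.0286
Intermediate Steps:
l(p) = -1/104
t = -4039 (t = -6 + (9 - 47*86) = -6 + (9 - 4042) = -6 - 4033 = -4039)
(t - 44051)/(1198*5 + (l(44) + 8444)/(-18952 - 24857)) = (-4039 - 44051)/(1198*5 + (-1/104 + 8444)/(-18952 - 24857)) = -48090/(5990 + (878175/104)/(-43809)) = -48090/(5990 + (878175/104)*(-1/43809)) = -48090/(5990 - 292725/1518712) = -48090/9096792155/1518712 = -48090*1518712/9096792155 = -14606972016/1819358431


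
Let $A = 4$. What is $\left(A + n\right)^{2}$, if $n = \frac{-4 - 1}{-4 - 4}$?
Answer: $\frac{1369}{64} \approx 21.391$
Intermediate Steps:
$n = \frac{5}{8}$ ($n = - \frac{5}{-8} = \left(-5\right) \left(- \frac{1}{8}\right) = \frac{5}{8} \approx 0.625$)
$\left(A + n\right)^{2} = \left(4 + \frac{5}{8}\right)^{2} = \left(\frac{37}{8}\right)^{2} = \frac{1369}{64}$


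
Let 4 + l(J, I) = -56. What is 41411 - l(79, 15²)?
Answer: 41471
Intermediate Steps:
l(J, I) = -60 (l(J, I) = -4 - 56 = -60)
41411 - l(79, 15²) = 41411 - 1*(-60) = 41411 + 60 = 41471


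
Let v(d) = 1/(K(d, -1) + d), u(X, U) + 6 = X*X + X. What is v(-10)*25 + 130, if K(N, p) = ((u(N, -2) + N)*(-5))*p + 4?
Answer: 47345/364 ≈ 130.07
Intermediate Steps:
u(X, U) = -6 + X + X**2 (u(X, U) = -6 + (X*X + X) = -6 + (X**2 + X) = -6 + (X + X**2) = -6 + X + X**2)
K(N, p) = 4 + p*(30 - 10*N - 5*N**2) (K(N, p) = (((-6 + N + N**2) + N)*(-5))*p + 4 = ((-6 + N**2 + 2*N)*(-5))*p + 4 = (30 - 10*N - 5*N**2)*p + 4 = p*(30 - 10*N - 5*N**2) + 4 = 4 + p*(30 - 10*N - 5*N**2))
v(d) = 1/(-26 + 5*d**2 + 11*d) (v(d) = 1/((4 - 5*d*(-1) - 5*(-1)*(-6 + d + d**2)) + d) = 1/((4 + 5*d + (-30 + 5*d + 5*d**2)) + d) = 1/((-26 + 5*d**2 + 10*d) + d) = 1/(-26 + 5*d**2 + 11*d))
v(-10)*25 + 130 = 25/(-26 + 5*(-10)**2 + 11*(-10)) + 130 = 25/(-26 + 5*100 - 110) + 130 = 25/(-26 + 500 - 110) + 130 = 25/364 + 130 = 47345/364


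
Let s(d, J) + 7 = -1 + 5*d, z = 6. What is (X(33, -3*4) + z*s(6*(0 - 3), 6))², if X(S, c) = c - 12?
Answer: 374544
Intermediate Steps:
X(S, c) = -12 + c
s(d, J) = -8 + 5*d (s(d, J) = -7 + (-1 + 5*d) = -8 + 5*d)
(X(33, -3*4) + z*s(6*(0 - 3), 6))² = ((-12 - 3*4) + 6*(-8 + 5*(6*(0 - 3))))² = ((-12 - 12) + 6*(-8 + 5*(6*(-3))))² = (-24 + 6*(-8 + 5*(-18)))² = (-24 + 6*(-8 - 90))² = (-24 + 6*(-98))² = (-24 - 588)² = (-612)² = 374544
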